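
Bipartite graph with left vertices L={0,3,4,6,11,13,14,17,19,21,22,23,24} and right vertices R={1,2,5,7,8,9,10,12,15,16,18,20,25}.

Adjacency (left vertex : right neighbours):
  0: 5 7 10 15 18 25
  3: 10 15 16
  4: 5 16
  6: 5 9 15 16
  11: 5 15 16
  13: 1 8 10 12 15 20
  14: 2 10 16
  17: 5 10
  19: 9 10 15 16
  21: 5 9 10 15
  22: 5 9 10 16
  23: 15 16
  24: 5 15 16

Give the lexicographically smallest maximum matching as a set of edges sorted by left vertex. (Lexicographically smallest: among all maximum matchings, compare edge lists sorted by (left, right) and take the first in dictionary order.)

|M| = 8 (so the lex-smallest maximum matching has 8 edges)
process left vertices in ascending order; for each, take the smallest-labelled available neighbour that still permits 8 edges overall, or leave it unmatched if none does
lex-smallest matching: {0-7, 3-10, 4-5, 6-9, 11-15, 13-1, 14-2, 19-16}

Lex-smallest maximum matching: {(0,7), (3,10), (4,5), (6,9), (11,15), (13,1), (14,2), (19,16)}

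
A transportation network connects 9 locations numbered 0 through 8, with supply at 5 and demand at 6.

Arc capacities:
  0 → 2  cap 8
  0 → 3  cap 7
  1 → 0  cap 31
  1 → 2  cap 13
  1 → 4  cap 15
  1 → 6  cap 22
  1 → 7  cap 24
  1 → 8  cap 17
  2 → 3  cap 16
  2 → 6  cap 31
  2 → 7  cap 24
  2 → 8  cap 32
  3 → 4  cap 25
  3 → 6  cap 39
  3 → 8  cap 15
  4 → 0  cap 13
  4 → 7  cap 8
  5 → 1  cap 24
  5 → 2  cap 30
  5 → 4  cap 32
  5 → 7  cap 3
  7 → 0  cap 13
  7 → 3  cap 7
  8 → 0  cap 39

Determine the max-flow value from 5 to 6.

Maximum flow value: 76

augment #1: 5→1→6 bottleneck 22, total now 22
augment #2: 5→2→6 bottleneck 30, total now 52
augment #3: 5→1→2→6 bottleneck 1, total now 53
augment #4: 5→7→3→6 bottleneck 3, total now 56
augment #5: 5→1→0→3→6 bottleneck 1, total now 57
augment #6: 5→4→0→3→6 bottleneck 6, total now 63
augment #7: 5→4→7→3→6 bottleneck 4, total now 67
augment #8: 5→4→0→2→3→6 bottleneck 7, total now 74
augment #9: 5→4→7→0→2→3→6 bottleneck 1, total now 75
augment #10: 5→4→7→0→1→2→3→6 bottleneck 1, total now 76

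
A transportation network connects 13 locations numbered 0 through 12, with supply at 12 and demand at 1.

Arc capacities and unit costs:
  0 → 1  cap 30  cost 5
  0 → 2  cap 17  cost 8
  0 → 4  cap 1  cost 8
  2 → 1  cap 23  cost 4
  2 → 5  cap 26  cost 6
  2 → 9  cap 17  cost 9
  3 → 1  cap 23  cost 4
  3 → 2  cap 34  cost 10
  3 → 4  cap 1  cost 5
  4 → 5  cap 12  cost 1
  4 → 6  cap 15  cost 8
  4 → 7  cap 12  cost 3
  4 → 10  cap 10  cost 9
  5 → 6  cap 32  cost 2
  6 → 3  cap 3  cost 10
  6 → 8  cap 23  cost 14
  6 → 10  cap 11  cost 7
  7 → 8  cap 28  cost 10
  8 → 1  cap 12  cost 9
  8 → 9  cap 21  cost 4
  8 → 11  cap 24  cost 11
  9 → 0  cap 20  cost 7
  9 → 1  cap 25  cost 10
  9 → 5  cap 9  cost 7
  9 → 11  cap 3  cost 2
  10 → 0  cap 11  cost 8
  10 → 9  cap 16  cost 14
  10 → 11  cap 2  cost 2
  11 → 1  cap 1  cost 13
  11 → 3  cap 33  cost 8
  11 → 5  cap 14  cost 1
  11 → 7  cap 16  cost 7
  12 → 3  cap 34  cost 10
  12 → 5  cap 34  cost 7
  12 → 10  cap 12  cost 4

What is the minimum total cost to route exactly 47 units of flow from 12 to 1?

Minimum cost for 47 units: 824

shortest-cost path #1: 12→3→1 push 23 @ unit cost 14 (adds 322)
shortest-cost path #2: 12→10→0→1 push 11 @ unit cost 17 (adds 187)
shortest-cost path #3: 12→10→11→1 push 1 @ unit cost 19 (adds 19)
shortest-cost path #4: 12→3→2→1 push 11 @ unit cost 24 (adds 264)
shortest-cost path #5: 12→5→6→8→1 push 1 @ unit cost 32 (adds 32)
total cost = 824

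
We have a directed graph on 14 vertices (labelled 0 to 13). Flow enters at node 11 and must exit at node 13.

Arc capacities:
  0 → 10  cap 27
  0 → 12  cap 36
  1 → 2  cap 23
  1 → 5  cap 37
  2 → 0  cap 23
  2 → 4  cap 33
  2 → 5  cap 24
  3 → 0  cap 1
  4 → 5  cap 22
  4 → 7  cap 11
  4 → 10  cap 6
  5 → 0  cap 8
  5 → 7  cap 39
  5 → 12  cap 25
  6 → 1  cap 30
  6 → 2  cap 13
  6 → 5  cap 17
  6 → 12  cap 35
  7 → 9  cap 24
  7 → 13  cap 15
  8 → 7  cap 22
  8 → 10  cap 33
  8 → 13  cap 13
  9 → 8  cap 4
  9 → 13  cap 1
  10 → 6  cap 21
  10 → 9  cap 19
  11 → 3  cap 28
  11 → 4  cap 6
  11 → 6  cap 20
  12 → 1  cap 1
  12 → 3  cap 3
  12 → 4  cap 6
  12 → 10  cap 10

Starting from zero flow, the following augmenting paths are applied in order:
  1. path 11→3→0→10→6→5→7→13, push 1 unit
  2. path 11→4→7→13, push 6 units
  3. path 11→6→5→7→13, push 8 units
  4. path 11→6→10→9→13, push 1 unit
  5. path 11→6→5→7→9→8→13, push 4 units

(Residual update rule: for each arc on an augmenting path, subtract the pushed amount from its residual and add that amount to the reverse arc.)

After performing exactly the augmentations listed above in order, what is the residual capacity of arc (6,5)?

after path 1 (11→3→0→10→6→5→7→13, push 1): res(6,5)=16
after path 2 (11→4→7→13, push 6): res(6,5)=16
after path 3 (11→6→5→7→13, push 8): res(6,5)=8
after path 4 (11→6→10→9→13, push 1): res(6,5)=8
after path 5 (11→6→5→7→9→8→13, push 4): res(6,5)=4

Residual capacity of (6,5): 4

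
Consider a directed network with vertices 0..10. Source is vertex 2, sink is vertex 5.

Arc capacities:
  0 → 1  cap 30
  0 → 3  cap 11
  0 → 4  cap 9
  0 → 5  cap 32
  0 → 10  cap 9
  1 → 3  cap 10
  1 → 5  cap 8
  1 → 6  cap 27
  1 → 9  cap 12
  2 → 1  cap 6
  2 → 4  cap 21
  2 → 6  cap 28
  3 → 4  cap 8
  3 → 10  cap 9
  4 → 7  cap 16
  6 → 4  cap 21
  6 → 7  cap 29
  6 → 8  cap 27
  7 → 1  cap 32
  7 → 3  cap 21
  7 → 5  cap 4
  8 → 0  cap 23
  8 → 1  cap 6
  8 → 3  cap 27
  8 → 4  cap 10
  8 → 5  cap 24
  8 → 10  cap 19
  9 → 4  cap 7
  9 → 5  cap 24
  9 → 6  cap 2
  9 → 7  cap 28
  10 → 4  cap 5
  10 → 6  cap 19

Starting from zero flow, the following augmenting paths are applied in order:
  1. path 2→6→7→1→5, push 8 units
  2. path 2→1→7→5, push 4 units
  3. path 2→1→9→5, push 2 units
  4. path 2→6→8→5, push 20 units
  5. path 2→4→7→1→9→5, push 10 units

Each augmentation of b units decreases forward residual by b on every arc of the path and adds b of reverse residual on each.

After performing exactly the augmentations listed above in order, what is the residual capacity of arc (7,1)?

after path 1 (2→6→7→1→5, push 8): res(7,1)=24
after path 2 (2→1→7→5, push 4): res(7,1)=28
after path 3 (2→1→9→5, push 2): res(7,1)=28
after path 4 (2→6→8→5, push 20): res(7,1)=28
after path 5 (2→4→7→1→9→5, push 10): res(7,1)=18

Residual capacity of (7,1): 18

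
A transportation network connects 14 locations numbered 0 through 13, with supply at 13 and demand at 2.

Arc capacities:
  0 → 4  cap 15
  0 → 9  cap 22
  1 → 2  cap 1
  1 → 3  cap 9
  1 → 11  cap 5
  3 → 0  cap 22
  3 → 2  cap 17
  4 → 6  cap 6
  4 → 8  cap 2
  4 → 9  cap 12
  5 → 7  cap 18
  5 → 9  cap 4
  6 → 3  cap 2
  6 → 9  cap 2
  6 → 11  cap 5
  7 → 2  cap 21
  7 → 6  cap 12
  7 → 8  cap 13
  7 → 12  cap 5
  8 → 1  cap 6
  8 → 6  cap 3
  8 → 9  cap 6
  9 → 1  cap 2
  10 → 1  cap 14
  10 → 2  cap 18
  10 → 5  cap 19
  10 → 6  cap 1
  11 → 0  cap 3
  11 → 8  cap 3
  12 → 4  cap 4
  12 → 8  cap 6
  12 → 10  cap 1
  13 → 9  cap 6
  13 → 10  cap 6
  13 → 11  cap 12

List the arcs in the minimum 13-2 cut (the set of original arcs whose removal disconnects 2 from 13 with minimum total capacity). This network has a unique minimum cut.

augment #1: 13→10→2 push 6
augment #2: 13→9→1→2 push 1
augment #3: 13→9→1→3→2 push 1
augment #4: 13→11→8→1→3→2 push 3
augment #5: 13→11→0→4→6→3→2 push 2
augment #6: 13→11→0→4→8→1→3→2 push 1
max flow = 14; residual-reachable set from 13 gives S-side
cut edges (S→T): {(9,1), (11,0), (11,8), (13,10)} total cap 14

Min-cut arcs: {(9,1), (11,0), (11,8), (13,10)} (total capacity 14)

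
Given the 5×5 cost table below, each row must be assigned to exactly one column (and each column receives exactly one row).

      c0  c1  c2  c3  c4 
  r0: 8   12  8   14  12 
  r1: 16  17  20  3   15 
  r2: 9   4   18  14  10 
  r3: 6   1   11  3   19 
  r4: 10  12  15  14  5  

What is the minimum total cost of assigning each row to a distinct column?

one of 2 optimal assignments: row0→col2 (cost 8), row1→col3 (cost 3), row2→col0 (cost 9), row3→col1 (cost 1), row4→col4 (cost 5)
total = 8 + 3 + 9 + 1 + 5 = 26

Minimum assignment cost: 26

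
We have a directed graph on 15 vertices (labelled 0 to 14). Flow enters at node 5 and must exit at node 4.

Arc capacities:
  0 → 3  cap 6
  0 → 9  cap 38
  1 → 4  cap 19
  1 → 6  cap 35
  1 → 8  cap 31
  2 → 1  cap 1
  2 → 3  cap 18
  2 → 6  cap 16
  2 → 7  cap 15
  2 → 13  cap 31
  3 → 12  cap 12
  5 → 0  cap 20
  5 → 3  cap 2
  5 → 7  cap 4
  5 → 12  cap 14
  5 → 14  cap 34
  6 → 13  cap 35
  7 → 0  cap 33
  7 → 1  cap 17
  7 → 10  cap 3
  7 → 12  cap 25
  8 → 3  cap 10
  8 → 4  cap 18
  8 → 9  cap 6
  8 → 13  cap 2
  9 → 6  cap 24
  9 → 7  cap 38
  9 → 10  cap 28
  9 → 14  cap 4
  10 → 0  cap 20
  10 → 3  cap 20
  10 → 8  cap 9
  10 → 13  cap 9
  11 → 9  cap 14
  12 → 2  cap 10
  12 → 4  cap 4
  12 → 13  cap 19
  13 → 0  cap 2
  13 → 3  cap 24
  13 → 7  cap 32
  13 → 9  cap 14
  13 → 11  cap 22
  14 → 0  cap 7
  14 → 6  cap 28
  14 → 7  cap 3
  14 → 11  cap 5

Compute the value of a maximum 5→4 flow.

augment #1: 5→12→4 bottleneck 4, total now 4
augment #2: 5→7→1→4 bottleneck 4, total now 8
augment #3: 5→12→2→1→4 bottleneck 1, total now 9
augment #4: 5→14→7→1→4 bottleneck 3, total now 12
augment #5: 5→0→9→7→1→4 bottleneck 10, total now 22
augment #6: 5→0→9→10→8→4 bottleneck 9, total now 31

Maximum flow value: 31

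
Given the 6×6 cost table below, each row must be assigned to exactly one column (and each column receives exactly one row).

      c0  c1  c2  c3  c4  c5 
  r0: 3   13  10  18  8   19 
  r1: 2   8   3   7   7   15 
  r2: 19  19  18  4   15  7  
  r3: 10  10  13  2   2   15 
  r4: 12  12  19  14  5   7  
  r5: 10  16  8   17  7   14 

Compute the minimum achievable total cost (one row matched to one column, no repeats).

Minimum assignment cost: 32

optimal assignment: row0→col0 (cost 3), row1→col1 (cost 8), row2→col3 (cost 4), row3→col4 (cost 2), row4→col5 (cost 7), row5→col2 (cost 8)
total = 3 + 8 + 4 + 2 + 7 + 8 = 32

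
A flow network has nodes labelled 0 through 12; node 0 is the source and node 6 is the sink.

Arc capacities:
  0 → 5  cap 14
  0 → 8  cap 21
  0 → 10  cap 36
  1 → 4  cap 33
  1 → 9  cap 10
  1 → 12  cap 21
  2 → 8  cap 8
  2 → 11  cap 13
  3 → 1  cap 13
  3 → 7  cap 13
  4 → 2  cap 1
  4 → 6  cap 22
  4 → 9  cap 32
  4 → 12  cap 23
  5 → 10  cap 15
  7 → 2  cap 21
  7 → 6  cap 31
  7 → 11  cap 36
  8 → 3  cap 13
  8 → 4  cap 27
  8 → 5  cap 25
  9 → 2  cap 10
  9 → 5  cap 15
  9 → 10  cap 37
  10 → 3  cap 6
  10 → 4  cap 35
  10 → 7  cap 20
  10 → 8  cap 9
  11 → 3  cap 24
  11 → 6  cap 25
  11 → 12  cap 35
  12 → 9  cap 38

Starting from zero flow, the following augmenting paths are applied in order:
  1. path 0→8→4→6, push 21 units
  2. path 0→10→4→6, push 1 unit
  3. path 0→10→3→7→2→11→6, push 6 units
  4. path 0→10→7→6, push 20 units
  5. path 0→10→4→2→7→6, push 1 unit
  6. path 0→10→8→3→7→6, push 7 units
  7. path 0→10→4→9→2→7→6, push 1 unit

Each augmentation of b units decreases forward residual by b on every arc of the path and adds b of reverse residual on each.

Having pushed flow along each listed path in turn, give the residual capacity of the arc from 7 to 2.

Residual capacity of (7,2): 17

after path 1 (0→8→4→6, push 21): res(7,2)=21
after path 2 (0→10→4→6, push 1): res(7,2)=21
after path 3 (0→10→3→7→2→11→6, push 6): res(7,2)=15
after path 4 (0→10→7→6, push 20): res(7,2)=15
after path 5 (0→10→4→2→7→6, push 1): res(7,2)=16
after path 6 (0→10→8→3→7→6, push 7): res(7,2)=16
after path 7 (0→10→4→9→2→7→6, push 1): res(7,2)=17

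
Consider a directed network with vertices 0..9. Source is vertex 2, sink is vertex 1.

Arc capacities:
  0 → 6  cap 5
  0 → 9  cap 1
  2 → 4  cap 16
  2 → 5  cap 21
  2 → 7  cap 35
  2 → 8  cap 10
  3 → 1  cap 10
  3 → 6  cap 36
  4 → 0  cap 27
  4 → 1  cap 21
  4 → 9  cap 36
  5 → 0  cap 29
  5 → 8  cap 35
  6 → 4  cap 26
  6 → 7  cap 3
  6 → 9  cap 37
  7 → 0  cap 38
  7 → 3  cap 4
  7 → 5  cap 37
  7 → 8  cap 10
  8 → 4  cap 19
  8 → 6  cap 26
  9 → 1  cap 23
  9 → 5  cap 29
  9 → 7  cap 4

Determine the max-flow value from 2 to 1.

Maximum flow value: 48

augment #1: 2→4→1 bottleneck 16, total now 16
augment #2: 2→7→3→1 bottleneck 4, total now 20
augment #3: 2→8→4→1 bottleneck 5, total now 25
augment #4: 2→5→0→9→1 bottleneck 1, total now 26
augment #5: 2→8→4→9→1 bottleneck 5, total now 31
augment #6: 2→5→0→6→9→1 bottleneck 5, total now 36
augment #7: 2→5→8→4→9→1 bottleneck 9, total now 45
augment #8: 2→5→8→6→9→1 bottleneck 3, total now 48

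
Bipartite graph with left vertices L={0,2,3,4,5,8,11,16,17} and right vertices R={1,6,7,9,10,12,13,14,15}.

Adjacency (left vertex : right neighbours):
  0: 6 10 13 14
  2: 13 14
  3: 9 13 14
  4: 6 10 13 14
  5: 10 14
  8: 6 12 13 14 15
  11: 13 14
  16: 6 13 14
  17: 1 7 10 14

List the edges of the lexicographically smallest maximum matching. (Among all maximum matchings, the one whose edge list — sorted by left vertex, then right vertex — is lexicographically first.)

Lex-smallest maximum matching: {(0,6), (2,13), (3,9), (4,10), (5,14), (8,12), (17,1)}

|M| = 7 (so the lex-smallest maximum matching has 7 edges)
process left vertices in ascending order; for each, take the smallest-labelled available neighbour that still permits 7 edges overall, or leave it unmatched if none does
lex-smallest matching: {0-6, 2-13, 3-9, 4-10, 5-14, 8-12, 17-1}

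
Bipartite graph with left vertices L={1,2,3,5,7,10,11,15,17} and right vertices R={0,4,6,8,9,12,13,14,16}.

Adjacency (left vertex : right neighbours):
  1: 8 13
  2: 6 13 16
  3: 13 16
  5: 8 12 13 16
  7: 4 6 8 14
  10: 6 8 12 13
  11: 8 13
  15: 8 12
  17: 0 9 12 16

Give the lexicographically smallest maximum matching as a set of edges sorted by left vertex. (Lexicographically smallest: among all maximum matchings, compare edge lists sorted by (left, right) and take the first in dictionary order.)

|M| = 7 (so the lex-smallest maximum matching has 7 edges)
process left vertices in ascending order; for each, take the smallest-labelled available neighbour that still permits 7 edges overall, or leave it unmatched if none does
lex-smallest matching: {1-8, 2-6, 3-13, 5-16, 7-4, 10-12, 17-0}

Lex-smallest maximum matching: {(1,8), (2,6), (3,13), (5,16), (7,4), (10,12), (17,0)}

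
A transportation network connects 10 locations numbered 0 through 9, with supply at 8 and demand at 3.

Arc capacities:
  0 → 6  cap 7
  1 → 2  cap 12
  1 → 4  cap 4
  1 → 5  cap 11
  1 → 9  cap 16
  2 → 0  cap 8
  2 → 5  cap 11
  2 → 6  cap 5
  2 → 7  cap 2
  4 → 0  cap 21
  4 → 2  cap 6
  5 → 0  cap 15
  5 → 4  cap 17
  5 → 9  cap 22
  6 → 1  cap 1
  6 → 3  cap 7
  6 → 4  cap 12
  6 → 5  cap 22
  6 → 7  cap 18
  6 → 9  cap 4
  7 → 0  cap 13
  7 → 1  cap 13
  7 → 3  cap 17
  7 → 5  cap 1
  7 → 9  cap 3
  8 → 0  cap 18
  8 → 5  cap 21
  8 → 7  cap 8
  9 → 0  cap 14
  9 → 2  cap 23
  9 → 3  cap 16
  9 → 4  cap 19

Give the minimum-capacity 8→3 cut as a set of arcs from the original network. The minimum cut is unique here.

augment #1: 8→7→3 push 8
augment #2: 8→0→6→3 push 7
augment #3: 8→5→9→3 push 16
augment #4: 8→5→4→2→7→3 push 2
augment #5: 8→5→4→2→6→7→3 push 3
max flow = 36; residual-reachable set from 8 gives S-side
cut edges (S→T): {(0,6), (8,5), (8,7)} total cap 36

Min-cut arcs: {(0,6), (8,5), (8,7)} (total capacity 36)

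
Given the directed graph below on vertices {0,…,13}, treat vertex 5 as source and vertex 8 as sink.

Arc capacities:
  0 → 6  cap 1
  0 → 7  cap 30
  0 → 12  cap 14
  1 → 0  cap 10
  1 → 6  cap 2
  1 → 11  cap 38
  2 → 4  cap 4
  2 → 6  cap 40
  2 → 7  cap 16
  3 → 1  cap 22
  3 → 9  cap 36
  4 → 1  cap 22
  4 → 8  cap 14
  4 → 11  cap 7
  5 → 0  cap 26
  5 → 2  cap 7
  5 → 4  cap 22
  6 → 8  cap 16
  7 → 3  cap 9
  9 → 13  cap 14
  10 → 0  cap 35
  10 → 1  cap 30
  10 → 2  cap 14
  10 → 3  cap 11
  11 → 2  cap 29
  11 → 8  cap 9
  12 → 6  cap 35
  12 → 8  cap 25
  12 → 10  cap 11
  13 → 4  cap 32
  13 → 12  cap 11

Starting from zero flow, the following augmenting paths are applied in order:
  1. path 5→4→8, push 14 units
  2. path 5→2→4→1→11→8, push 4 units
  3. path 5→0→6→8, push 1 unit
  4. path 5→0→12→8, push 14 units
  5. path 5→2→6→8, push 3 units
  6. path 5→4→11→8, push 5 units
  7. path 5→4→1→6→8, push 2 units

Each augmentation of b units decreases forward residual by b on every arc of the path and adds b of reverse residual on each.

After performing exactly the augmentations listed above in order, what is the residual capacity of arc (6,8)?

after path 1 (5→4→8, push 14): res(6,8)=16
after path 2 (5→2→4→1→11→8, push 4): res(6,8)=16
after path 3 (5→0→6→8, push 1): res(6,8)=15
after path 4 (5→0→12→8, push 14): res(6,8)=15
after path 5 (5→2→6→8, push 3): res(6,8)=12
after path 6 (5→4→11→8, push 5): res(6,8)=12
after path 7 (5→4→1→6→8, push 2): res(6,8)=10

Residual capacity of (6,8): 10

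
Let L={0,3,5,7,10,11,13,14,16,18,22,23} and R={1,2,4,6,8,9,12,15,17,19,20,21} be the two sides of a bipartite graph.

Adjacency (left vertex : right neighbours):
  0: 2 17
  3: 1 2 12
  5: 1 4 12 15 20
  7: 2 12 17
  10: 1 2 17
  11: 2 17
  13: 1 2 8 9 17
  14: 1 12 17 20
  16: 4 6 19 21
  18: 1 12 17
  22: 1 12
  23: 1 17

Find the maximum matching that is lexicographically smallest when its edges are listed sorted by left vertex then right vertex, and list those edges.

|M| = 8 (so the lex-smallest maximum matching has 8 edges)
process left vertices in ascending order; for each, take the smallest-labelled available neighbour that still permits 8 edges overall, or leave it unmatched if none does
lex-smallest matching: {0-2, 3-1, 5-4, 7-12, 10-17, 13-8, 14-20, 16-6}

Lex-smallest maximum matching: {(0,2), (3,1), (5,4), (7,12), (10,17), (13,8), (14,20), (16,6)}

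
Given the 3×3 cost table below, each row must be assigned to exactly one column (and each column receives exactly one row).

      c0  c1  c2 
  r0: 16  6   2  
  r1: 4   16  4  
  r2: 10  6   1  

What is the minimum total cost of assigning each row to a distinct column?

Minimum assignment cost: 11

optimal assignment: row0→col1 (cost 6), row1→col0 (cost 4), row2→col2 (cost 1)
total = 6 + 4 + 1 = 11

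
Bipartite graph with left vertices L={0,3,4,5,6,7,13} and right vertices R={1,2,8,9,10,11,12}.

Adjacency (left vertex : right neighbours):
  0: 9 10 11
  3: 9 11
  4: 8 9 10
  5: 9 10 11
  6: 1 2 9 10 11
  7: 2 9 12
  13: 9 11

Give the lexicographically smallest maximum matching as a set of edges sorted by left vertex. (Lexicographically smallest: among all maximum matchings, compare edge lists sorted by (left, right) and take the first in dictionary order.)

|M| = 6 (so the lex-smallest maximum matching has 6 edges)
process left vertices in ascending order; for each, take the smallest-labelled available neighbour that still permits 6 edges overall, or leave it unmatched if none does
lex-smallest matching: {0-9, 3-11, 4-8, 5-10, 6-1, 7-2}

Lex-smallest maximum matching: {(0,9), (3,11), (4,8), (5,10), (6,1), (7,2)}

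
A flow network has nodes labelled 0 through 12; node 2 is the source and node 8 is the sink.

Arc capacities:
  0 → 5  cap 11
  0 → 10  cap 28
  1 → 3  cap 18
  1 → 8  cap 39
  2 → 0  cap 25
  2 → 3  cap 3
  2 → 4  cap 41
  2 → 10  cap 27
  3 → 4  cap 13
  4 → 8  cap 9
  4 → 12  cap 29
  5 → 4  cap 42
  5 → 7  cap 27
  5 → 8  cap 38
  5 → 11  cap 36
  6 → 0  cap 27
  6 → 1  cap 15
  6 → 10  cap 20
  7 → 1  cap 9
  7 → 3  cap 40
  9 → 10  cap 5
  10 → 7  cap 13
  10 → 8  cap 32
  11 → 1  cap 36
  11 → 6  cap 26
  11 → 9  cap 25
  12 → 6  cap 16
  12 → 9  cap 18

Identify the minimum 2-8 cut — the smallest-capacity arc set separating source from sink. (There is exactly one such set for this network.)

augment #1: 2→4→8 push 9
augment #2: 2→10→8 push 27
augment #3: 2→0→5→8 push 11
augment #4: 2→0→10→8 push 5
augment #5: 2→0→10→7→1→8 push 9
augment #6: 2→4→12→6→1→8 push 15
max flow = 76; residual-reachable set from 2 gives S-side
cut edges (S→T): {(0,5), (4,8), (6,1), (7,1), (10,8)} total cap 76

Min-cut arcs: {(0,5), (4,8), (6,1), (7,1), (10,8)} (total capacity 76)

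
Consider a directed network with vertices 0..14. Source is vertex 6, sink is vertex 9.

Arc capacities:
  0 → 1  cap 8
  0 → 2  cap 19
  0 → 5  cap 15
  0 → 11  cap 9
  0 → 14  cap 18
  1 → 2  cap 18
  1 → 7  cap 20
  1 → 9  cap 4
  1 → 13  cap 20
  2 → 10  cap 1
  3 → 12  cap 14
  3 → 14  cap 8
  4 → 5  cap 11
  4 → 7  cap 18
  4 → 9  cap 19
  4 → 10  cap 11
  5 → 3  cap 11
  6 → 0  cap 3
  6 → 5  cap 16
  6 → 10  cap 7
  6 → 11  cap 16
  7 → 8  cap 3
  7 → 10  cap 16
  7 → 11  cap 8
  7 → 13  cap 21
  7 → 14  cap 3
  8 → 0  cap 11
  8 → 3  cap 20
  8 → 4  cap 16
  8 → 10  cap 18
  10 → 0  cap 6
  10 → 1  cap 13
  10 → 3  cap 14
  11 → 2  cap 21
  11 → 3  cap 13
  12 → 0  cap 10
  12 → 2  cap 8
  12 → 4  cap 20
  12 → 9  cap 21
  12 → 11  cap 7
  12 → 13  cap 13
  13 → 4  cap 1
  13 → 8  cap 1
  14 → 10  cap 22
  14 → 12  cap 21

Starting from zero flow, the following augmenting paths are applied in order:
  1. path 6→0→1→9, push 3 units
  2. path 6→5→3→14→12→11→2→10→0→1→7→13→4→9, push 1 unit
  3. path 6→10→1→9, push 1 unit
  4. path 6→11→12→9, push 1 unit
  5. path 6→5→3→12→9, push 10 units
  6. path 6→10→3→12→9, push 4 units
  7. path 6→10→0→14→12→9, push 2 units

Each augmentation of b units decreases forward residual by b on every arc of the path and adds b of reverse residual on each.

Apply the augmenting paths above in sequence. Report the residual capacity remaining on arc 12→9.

Residual capacity of (12,9): 4

after path 1 (6→0→1→9, push 3): res(12,9)=21
after path 2 (6→5→3→14→12→11→2→10→0→1→7→13→4→9, push 1): res(12,9)=21
after path 3 (6→10→1→9, push 1): res(12,9)=21
after path 4 (6→11→12→9, push 1): res(12,9)=20
after path 5 (6→5→3→12→9, push 10): res(12,9)=10
after path 6 (6→10→3→12→9, push 4): res(12,9)=6
after path 7 (6→10→0→14→12→9, push 2): res(12,9)=4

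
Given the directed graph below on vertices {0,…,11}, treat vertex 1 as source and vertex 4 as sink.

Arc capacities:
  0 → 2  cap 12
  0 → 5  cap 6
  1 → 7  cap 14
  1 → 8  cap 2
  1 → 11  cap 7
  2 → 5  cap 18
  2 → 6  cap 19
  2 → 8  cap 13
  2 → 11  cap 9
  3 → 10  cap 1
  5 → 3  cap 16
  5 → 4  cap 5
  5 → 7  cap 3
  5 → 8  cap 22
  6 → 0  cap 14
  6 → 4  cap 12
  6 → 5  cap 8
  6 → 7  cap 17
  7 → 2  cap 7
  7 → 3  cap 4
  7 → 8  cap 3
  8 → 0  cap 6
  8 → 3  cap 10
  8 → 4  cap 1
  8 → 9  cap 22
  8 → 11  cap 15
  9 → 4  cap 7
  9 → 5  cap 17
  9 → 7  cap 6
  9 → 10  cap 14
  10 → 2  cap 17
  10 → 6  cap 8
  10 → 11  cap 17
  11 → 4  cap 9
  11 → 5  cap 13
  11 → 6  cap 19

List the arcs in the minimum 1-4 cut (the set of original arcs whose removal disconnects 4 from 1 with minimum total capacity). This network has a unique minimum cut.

Min-cut arcs: {(1,8), (1,11), (3,10), (7,2), (7,8)} (total capacity 20)

augment #1: 1→8→4 push 1
augment #2: 1→11→4 push 7
augment #3: 1→8→9→4 push 1
augment #4: 1→7→2→5→4 push 5
augment #5: 1→7→2→6→4 push 2
augment #6: 1→7→8→9→4 push 3
augment #7: 1→7→3→10→6→4 push 1
max flow = 20; residual-reachable set from 1 gives S-side
cut edges (S→T): {(1,8), (1,11), (3,10), (7,2), (7,8)} total cap 20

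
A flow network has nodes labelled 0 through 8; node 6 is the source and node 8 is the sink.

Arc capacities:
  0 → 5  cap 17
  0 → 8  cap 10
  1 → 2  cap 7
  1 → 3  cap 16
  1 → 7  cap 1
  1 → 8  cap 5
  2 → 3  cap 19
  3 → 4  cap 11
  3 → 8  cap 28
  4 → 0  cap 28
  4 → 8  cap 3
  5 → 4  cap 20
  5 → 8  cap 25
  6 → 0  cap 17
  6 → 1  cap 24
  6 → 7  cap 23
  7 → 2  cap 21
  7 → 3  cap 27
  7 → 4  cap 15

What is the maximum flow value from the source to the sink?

augment #1: 6→0→8 bottleneck 10, total now 10
augment #2: 6→1→8 bottleneck 5, total now 15
augment #3: 6→0→5→8 bottleneck 7, total now 22
augment #4: 6→1→3→8 bottleneck 16, total now 38
augment #5: 6→7→3→8 bottleneck 12, total now 50
augment #6: 6→7→4→8 bottleneck 3, total now 53
augment #7: 6→7→4→0→5→8 bottleneck 8, total now 61
augment #8: 6→1→7→4→0→5→8 bottleneck 1, total now 62
augment #9: 6→1→2→3→4→0→5→8 bottleneck 1, total now 63

Maximum flow value: 63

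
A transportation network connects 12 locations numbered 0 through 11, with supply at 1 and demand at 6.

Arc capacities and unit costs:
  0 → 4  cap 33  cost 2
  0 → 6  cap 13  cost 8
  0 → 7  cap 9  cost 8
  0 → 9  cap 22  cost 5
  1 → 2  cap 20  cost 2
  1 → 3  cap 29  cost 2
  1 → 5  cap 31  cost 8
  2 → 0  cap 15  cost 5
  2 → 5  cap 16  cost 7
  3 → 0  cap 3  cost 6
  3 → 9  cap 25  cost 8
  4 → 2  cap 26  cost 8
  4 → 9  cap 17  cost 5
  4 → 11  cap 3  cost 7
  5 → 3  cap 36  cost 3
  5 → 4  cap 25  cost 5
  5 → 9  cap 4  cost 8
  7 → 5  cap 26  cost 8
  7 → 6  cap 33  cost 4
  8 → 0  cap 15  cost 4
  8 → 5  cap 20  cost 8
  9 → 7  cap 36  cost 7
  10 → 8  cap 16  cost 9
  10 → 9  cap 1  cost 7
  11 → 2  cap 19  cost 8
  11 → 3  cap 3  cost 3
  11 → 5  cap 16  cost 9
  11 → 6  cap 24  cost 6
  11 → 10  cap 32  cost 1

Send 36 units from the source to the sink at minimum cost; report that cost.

shortest-cost path #1: 1→2→0→6 push 13 @ unit cost 15 (adds 195)
shortest-cost path #2: 1→2→0→7→6 push 2 @ unit cost 19 (adds 38)
shortest-cost path #3: 1→3→0→7→6 push 3 @ unit cost 20 (adds 60)
shortest-cost path #4: 1→3→9→7→6 push 18 @ unit cost 21 (adds 378)
total cost = 671

Minimum cost for 36 units: 671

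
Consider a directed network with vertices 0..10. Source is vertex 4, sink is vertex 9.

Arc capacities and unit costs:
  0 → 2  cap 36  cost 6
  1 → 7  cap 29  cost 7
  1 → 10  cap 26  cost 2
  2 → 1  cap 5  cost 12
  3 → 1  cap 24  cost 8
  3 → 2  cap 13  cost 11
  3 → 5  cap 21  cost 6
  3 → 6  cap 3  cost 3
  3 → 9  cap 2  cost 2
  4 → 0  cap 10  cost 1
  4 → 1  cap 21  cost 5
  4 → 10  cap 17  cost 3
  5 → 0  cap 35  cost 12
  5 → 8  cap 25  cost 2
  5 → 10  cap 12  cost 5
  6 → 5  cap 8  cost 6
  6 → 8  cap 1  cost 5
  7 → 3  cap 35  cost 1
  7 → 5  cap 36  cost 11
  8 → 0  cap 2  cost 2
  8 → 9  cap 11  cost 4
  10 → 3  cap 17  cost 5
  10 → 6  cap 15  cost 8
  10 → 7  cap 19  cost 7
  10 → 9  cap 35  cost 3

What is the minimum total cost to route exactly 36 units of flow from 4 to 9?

Minimum cost for 36 units: 296

shortest-cost path #1: 4→10→9 push 17 @ unit cost 6 (adds 102)
shortest-cost path #2: 4→1→10→9 push 18 @ unit cost 10 (adds 180)
shortest-cost path #3: 4→1→10→3→9 push 1 @ unit cost 14 (adds 14)
total cost = 296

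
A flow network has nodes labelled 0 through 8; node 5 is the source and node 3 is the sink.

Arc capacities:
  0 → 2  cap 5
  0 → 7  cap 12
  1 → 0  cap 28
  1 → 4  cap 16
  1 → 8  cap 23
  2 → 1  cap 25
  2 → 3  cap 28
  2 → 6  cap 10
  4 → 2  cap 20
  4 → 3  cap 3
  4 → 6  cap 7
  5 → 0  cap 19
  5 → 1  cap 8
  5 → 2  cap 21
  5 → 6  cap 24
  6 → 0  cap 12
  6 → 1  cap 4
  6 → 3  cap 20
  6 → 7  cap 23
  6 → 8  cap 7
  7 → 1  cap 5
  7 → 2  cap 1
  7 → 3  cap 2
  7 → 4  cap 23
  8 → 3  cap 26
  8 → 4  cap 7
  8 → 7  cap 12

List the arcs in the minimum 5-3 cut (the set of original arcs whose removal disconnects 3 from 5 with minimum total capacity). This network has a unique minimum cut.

augment #1: 5→2→3 push 21
augment #2: 5→6→3 push 20
augment #3: 5→0→2→3 push 5
augment #4: 5→0→7→3 push 2
augment #5: 5→1→4→3 push 3
augment #6: 5→1→8→3 push 5
augment #7: 5→6→8→3 push 4
augment #8: 5→0→7→2→3 push 1
augment #9: 5→0→7→1→8→3 push 5
augment #10: 5→0→7→4→2→3 push 1
augment #11: 5→0→7→4→1→8→3 push 3
max flow = 70; residual-reachable set from 5 gives S-side
cut edges (S→T): {(0,2), (0,7), (5,1), (5,2), (5,6)} total cap 70

Min-cut arcs: {(0,2), (0,7), (5,1), (5,2), (5,6)} (total capacity 70)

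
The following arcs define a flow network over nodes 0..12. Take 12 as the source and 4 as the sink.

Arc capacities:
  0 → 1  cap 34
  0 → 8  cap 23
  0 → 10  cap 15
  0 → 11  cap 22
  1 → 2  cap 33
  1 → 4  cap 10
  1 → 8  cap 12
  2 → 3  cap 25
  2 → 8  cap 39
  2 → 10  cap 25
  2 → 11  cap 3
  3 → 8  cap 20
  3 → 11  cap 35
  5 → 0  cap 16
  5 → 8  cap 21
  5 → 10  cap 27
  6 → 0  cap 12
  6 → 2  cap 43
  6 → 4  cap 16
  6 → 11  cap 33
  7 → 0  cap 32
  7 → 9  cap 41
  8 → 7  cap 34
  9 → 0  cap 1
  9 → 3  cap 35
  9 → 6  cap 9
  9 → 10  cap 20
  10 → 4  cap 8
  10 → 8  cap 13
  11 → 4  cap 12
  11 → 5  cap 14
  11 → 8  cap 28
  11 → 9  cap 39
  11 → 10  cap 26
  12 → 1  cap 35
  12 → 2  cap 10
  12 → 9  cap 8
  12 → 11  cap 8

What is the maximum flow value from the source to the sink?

augment #1: 12→1→4 bottleneck 10, total now 10
augment #2: 12→11→4 bottleneck 8, total now 18
augment #3: 12→2→10→4 bottleneck 8, total now 26
augment #4: 12→2→11→4 bottleneck 2, total now 28
augment #5: 12→9→6→4 bottleneck 8, total now 36
augment #6: 12→1→2→11→4 bottleneck 1, total now 37
augment #7: 12→1→2→3→11→4 bottleneck 1, total now 38
augment #8: 12→1→8→7→9→6→4 bottleneck 1, total now 39

Maximum flow value: 39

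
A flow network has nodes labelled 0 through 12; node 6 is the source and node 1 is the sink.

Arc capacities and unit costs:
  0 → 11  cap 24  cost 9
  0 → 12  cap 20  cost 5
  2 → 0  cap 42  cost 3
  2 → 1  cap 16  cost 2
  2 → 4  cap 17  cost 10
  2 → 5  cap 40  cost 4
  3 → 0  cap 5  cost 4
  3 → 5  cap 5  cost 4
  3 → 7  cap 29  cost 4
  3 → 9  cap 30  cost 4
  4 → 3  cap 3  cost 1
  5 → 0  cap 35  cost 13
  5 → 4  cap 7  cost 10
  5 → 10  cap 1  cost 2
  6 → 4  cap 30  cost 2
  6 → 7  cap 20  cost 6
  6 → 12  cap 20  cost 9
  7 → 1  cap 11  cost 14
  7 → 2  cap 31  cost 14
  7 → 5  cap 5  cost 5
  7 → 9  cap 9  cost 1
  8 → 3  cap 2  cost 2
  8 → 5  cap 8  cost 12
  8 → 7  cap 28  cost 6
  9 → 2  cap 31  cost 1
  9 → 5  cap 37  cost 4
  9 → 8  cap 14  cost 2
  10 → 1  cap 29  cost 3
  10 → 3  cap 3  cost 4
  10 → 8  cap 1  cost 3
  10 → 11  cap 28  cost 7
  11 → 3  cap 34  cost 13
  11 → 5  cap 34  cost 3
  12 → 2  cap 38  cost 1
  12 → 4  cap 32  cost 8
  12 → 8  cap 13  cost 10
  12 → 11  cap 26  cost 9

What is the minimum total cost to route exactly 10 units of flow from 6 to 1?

Minimum cost for 10 units: 100

shortest-cost path #1: 6→7→9→2→1 push 9 @ unit cost 10 (adds 90)
shortest-cost path #2: 6→4→3→9→2→1 push 1 @ unit cost 10 (adds 10)
total cost = 100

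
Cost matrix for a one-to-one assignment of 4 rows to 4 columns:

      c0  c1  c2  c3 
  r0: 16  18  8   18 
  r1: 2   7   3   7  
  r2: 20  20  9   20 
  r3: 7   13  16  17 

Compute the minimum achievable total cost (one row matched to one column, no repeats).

Minimum assignment cost: 41

one of 2 optimal assignments: row0→col1 (cost 18), row1→col3 (cost 7), row2→col2 (cost 9), row3→col0 (cost 7)
total = 18 + 7 + 9 + 7 = 41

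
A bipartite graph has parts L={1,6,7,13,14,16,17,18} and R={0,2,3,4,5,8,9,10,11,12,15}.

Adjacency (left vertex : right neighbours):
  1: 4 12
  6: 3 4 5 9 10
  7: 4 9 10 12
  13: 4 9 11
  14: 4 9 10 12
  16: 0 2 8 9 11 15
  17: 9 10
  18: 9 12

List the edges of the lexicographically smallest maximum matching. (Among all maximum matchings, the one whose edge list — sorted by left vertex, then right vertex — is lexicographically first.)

|M| = 7 (so the lex-smallest maximum matching has 7 edges)
process left vertices in ascending order; for each, take the smallest-labelled available neighbour that still permits 7 edges overall, or leave it unmatched if none does
lex-smallest matching: {1-4, 6-3, 7-9, 13-11, 14-10, 16-0, 18-12}

Lex-smallest maximum matching: {(1,4), (6,3), (7,9), (13,11), (14,10), (16,0), (18,12)}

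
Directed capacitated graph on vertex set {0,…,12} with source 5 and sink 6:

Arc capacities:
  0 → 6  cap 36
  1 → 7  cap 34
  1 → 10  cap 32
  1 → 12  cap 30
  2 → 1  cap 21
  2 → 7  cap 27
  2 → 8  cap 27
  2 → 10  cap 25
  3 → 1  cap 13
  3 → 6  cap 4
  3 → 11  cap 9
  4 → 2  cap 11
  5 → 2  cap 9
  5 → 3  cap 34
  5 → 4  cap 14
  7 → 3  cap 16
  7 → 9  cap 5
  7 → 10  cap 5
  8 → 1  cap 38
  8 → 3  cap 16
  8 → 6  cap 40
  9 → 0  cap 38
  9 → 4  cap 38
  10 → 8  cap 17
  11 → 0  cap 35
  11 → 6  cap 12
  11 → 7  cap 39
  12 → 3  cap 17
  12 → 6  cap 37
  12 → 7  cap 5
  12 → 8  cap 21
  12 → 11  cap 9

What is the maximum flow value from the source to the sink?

Maximum flow value: 46

augment #1: 5→3→6 bottleneck 4, total now 4
augment #2: 5→2→8→6 bottleneck 9, total now 13
augment #3: 5→3→11→6 bottleneck 9, total now 22
augment #4: 5→3→1→12→6 bottleneck 13, total now 35
augment #5: 5→4→2→8→6 bottleneck 11, total now 46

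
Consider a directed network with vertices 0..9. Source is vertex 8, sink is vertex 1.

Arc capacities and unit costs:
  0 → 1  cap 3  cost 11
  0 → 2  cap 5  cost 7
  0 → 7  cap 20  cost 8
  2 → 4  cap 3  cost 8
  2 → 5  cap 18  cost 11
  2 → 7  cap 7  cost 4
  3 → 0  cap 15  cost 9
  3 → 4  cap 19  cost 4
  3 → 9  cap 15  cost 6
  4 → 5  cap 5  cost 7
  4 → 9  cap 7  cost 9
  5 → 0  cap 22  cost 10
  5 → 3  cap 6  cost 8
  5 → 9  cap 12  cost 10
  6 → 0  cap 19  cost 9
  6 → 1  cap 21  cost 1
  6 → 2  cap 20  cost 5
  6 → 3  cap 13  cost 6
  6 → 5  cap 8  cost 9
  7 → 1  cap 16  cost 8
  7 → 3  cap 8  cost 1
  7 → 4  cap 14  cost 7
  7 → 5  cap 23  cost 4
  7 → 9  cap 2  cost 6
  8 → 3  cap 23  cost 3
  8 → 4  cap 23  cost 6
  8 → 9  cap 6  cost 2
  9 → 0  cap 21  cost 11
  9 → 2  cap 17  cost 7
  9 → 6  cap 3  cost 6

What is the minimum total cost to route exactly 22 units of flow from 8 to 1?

shortest-cost path #1: 8→9→6→1 push 3 @ unit cost 9 (adds 27)
shortest-cost path #2: 8→9→2→7→1 push 3 @ unit cost 21 (adds 63)
shortest-cost path #3: 8→3→0→1 push 3 @ unit cost 23 (adds 69)
shortest-cost path #4: 8→3→0→7→1 push 12 @ unit cost 28 (adds 336)
shortest-cost path #5: 8→3→9→2→7→1 push 1 @ unit cost 28 (adds 28)
total cost = 523

Minimum cost for 22 units: 523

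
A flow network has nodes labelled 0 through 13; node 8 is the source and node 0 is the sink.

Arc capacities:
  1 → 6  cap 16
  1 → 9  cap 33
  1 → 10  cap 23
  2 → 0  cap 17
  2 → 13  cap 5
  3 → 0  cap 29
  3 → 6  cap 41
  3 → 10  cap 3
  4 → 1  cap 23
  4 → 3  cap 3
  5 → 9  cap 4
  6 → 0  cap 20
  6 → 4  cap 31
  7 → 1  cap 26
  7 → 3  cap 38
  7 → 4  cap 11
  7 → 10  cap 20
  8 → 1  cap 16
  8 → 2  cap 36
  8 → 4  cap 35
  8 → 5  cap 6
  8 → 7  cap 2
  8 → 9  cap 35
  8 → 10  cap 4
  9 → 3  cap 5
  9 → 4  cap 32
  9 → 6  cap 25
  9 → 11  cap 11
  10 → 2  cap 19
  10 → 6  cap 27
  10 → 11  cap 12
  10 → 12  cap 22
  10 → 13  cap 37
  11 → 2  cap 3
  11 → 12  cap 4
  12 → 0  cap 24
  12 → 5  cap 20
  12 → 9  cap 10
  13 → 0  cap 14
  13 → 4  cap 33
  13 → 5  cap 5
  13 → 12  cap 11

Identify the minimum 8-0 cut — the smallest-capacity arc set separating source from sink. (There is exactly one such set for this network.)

Min-cut arcs: {(1,10), (2,0), (2,13), (4,3), (6,0), (8,7), (8,10), (9,3), (11,12)} (total capacity 83)

augment #1: 8→2→0 push 17
augment #2: 8→1→6→0 push 16
augment #3: 8→2→13→0 push 5
augment #4: 8→4→3→0 push 3
augment #5: 8→7→3→0 push 2
augment #6: 8→9→3→0 push 5
augment #7: 8→9→6→0 push 4
augment #8: 8→10→12→0 push 4
augment #9: 8→9→11→12→0 push 4
augment #10: 8→4→1→10→12→0 push 16
augment #11: 8→4→1→10→13→0 push 7
max flow = 83; residual-reachable set from 8 gives S-side
cut edges (S→T): {(1,10), (2,0), (2,13), (4,3), (6,0), (8,7), (8,10), (9,3), (11,12)} total cap 83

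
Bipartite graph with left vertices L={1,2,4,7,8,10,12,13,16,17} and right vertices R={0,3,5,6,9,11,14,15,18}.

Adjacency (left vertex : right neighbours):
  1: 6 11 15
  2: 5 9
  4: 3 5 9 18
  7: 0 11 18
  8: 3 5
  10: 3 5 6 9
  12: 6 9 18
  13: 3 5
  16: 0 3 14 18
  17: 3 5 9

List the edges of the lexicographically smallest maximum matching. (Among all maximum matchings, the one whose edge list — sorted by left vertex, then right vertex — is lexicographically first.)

Lex-smallest maximum matching: {(1,11), (2,5), (4,3), (7,0), (10,6), (12,18), (16,14), (17,9)}

|M| = 8 (so the lex-smallest maximum matching has 8 edges)
process left vertices in ascending order; for each, take the smallest-labelled available neighbour that still permits 8 edges overall, or leave it unmatched if none does
lex-smallest matching: {1-11, 2-5, 4-3, 7-0, 10-6, 12-18, 16-14, 17-9}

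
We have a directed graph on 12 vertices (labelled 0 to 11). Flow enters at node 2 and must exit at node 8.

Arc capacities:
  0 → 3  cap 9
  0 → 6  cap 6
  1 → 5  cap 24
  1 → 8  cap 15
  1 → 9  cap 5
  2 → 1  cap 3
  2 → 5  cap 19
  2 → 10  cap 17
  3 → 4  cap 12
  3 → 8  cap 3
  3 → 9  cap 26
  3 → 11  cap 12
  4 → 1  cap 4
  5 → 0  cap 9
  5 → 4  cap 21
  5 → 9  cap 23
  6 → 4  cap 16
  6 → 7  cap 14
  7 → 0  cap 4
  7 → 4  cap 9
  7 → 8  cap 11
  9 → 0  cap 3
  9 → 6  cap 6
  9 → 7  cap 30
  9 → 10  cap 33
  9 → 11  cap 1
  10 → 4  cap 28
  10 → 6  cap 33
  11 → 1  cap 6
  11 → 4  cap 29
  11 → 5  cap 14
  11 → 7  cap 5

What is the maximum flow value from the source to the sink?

augment #1: 2→1→8 bottleneck 3, total now 3
augment #2: 2→5→0→3→8 bottleneck 3, total now 6
augment #3: 2→5→4→1→8 bottleneck 4, total now 10
augment #4: 2→5→9→7→8 bottleneck 11, total now 21
augment #5: 2→5→9→11→1→8 bottleneck 1, total now 22
augment #6: 2→10→4→5→0→3→11→1→8 bottleneck 4, total now 26
augment #7: 2→10→6→7→0→3→11→1→8 bottleneck 1, total now 27

Maximum flow value: 27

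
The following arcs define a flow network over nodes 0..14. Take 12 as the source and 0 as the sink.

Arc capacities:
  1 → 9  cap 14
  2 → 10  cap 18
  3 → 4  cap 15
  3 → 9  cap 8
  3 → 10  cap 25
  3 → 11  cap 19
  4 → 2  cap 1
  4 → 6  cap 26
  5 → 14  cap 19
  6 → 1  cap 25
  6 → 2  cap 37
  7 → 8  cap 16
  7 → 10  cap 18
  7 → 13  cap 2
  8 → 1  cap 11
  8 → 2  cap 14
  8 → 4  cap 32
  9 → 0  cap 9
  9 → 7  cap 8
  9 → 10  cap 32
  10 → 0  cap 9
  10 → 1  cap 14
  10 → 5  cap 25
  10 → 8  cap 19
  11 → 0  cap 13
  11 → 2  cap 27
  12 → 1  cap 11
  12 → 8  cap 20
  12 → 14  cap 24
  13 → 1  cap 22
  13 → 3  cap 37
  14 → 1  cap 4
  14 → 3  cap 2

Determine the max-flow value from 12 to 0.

Maximum flow value: 22

augment #1: 12→1→9→0 bottleneck 9, total now 9
augment #2: 12→1→9→10→0 bottleneck 2, total now 11
augment #3: 12→8→2→10→0 bottleneck 7, total now 18
augment #4: 12→14→3→11→0 bottleneck 2, total now 20
augment #5: 12→8→1→9→7→13→3→11→0 bottleneck 2, total now 22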